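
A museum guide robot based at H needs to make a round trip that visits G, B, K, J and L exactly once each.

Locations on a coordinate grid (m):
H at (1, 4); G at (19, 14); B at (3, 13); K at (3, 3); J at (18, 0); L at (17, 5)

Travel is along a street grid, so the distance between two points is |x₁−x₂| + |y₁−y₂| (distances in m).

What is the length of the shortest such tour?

Shortest round trip = 66 m.

There are 60 distinct closed tours to check (reversals are equivalent).
H - G - B - K - J - L - H: 28+17+10+18+6+17 = 96
H - G - B - K - L - J - H: 28+17+10+16+6+21 = 98
H - G - B - J - K - L - H: 28+17+28+18+16+17 = 124
H - G - B - J - L - K - H: 28+17+28+6+16+3 = 98
H - G - B - L - K - J - H: 28+17+22+16+18+21 = 122
H - G - B - L - J - K - H: 28+17+22+6+18+3 = 94
H - G - K - B - J - L - H: 28+27+10+28+6+17 = 116
H - G - K - B - L - J - H: 28+27+10+22+6+21 = 114
H - G - K - J - B - L - H: 28+27+18+28+22+17 = 140
H - G - K - J - L - B - H: 28+27+18+6+22+11 = 112
H - G - K - L - B - J - H: 28+27+16+22+28+21 = 142
H - G - K - L - J - B - H: 28+27+16+6+28+11 = 116
H - G - J - B - K - L - H: 28+15+28+10+16+17 = 114
H - G - J - B - L - K - H: 28+15+28+22+16+3 = 112
… (46 more)
H - B - G - L - J - K - H: 11+17+11+6+18+3 = 66  ← best
The minimum is 66.
One optimal route: H → B → G → L → J → K → H (or its reverse).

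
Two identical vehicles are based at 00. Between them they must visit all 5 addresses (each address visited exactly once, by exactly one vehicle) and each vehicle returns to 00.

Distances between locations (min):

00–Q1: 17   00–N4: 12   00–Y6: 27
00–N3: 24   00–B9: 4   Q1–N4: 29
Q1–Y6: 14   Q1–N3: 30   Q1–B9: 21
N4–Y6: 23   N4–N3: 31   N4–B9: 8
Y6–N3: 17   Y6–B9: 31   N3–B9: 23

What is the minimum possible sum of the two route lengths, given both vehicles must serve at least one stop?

96 min — the smallest possible combined total.

There are 2^4 − 1 = 15 ways to divide the 5 stops into two non-empty groups. For each, the best each vehicle can do is its own shortest tour through its group:
  {Q1} + {N4, Y6, N3, B9}: 34 + 76 = 110
  {N4} + {Q1, Y6, N3, B9}: 24 + 75 = 99
  {Q1, N4} + {Y6, N3, B9}: 58 + 71 = 129
  {Y6} + {Q1, N4, N3, B9}: 54 + 90 = 144
  {Q1, Y6} + {N4, N3, B9}: 58 + 67 = 125
  {N4, Y6} + {Q1, N3, B9}: 62 + 74 = 136
  … (15 splits in total)
  {Q1, Y6, N3} + {N4, B9}: 72 + 24 = 96  ← best
Best: vehicle 1 00 → Q1 → Y6 → N3 → 00 = 72; vehicle 2 00 → N4 → B9 → 00 = 24; combined 96.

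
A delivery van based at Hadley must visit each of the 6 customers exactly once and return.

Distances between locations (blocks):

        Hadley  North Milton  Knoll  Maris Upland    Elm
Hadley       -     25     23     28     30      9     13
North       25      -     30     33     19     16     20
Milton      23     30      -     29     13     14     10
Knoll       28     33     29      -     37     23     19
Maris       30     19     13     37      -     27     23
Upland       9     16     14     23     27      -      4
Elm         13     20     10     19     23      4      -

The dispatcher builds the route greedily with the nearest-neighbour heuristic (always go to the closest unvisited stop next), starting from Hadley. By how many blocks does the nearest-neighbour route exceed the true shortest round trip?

From Hadley: Upland=9, Elm=13, Milton=23, North=25, Knoll=28, Maris=30 → choose Upland (9).
From Upland: Elm=4, Milton=14, North=16, Knoll=23, Maris=27 → choose Elm (4).
From Elm: Milton=10, Knoll=19, North=20, Maris=23 → choose Milton (10).
From Milton: Maris=13, Knoll=29, North=30 → choose Maris (13).
From Maris: North=19, Knoll=37 → choose North (19).
From North: Knoll=33 → choose Knoll (33).
NN route Hadley → Upland → Elm → Milton → Maris → North → Knoll → Hadley costs 116.
Optimal: Hadley → Knoll → Elm → Milton → Maris → North → Upland → Hadley costs 114 (by enumerating all 360 distinct tours).
Excess = 116 − 114 = 2.

Excess over optimum: 2 blocks.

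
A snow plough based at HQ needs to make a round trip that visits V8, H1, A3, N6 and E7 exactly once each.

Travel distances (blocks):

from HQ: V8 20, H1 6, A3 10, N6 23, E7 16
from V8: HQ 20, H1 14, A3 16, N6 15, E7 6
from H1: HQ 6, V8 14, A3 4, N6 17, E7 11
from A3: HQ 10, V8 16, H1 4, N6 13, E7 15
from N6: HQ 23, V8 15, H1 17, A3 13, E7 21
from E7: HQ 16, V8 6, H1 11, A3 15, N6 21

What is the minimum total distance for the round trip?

Minimum total distance: 60 blocks.

There are 60 distinct closed tours to check (reversals are equivalent).
HQ - V8 - H1 - A3 - N6 - E7 - HQ: 20+14+4+13+21+16 = 88
HQ - V8 - H1 - A3 - E7 - N6 - HQ: 20+14+4+15+21+23 = 97
HQ - V8 - H1 - N6 - A3 - E7 - HQ: 20+14+17+13+15+16 = 95
HQ - V8 - H1 - N6 - E7 - A3 - HQ: 20+14+17+21+15+10 = 97
HQ - V8 - H1 - E7 - A3 - N6 - HQ: 20+14+11+15+13+23 = 96
HQ - V8 - H1 - E7 - N6 - A3 - HQ: 20+14+11+21+13+10 = 89
HQ - V8 - A3 - H1 - N6 - E7 - HQ: 20+16+4+17+21+16 = 94
HQ - V8 - A3 - H1 - E7 - N6 - HQ: 20+16+4+11+21+23 = 95
HQ - V8 - A3 - N6 - H1 - E7 - HQ: 20+16+13+17+11+16 = 93
HQ - V8 - A3 - N6 - E7 - H1 - HQ: 20+16+13+21+11+6 = 87
HQ - V8 - A3 - E7 - H1 - N6 - HQ: 20+16+15+11+17+23 = 102
HQ - V8 - A3 - E7 - N6 - H1 - HQ: 20+16+15+21+17+6 = 95
HQ - V8 - N6 - H1 - A3 - E7 - HQ: 20+15+17+4+15+16 = 87
HQ - V8 - N6 - H1 - E7 - A3 - HQ: 20+15+17+11+15+10 = 88
… (46 more)
HQ - H1 - A3 - N6 - V8 - E7 - HQ: 6+4+13+15+6+16 = 60  ← best
The minimum is 60.
One optimal route: HQ → H1 → A3 → N6 → V8 → E7 → HQ (or its reverse).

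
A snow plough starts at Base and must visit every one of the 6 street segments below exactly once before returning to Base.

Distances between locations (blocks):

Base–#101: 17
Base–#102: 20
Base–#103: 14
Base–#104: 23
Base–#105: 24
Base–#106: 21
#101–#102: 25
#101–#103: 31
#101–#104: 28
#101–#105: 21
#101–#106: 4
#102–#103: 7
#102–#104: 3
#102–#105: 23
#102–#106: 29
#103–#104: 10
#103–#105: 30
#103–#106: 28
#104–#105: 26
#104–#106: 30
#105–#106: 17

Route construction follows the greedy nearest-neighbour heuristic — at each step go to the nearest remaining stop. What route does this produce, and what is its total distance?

At Base the remaining stops are #103 14, #101 17, #102 20, #106 21, #104 23, #105 24; go to #103.
At #103 the remaining stops are #102 7, #104 10, #106 28, #105 30, #101 31; go to #102.
At #102 the remaining stops are #104 3, #105 23, #101 25, #106 29; go to #104.
At #104 the remaining stops are #105 26, #101 28, #106 30; go to #105.
At #105 the remaining stops are #106 17, #101 21; go to #106.
At #106 the remaining stops are #101 4; go to #101.
Return #101→Base: 17.
Total = 14 + 7 + 3 + 26 + 17 + 4 + 17 = 88.

Nearest-neighbour total = 88 blocks; route Base → #103 → #102 → #104 → #105 → #106 → #101 → Base.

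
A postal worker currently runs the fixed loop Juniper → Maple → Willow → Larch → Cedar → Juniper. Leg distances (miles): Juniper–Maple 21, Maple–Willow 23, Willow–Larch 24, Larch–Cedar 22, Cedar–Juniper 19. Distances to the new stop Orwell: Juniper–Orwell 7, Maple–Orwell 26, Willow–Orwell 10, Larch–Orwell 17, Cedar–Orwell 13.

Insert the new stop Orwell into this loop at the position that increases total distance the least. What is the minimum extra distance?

Minimum extra distance: 1 miles, inserting Orwell between Cedar and Juniper.

Insertion cost between consecutive stops i–j is d(i,Orwell) + d(Orwell,j) − d(i,j):
  between Juniper and Maple: 7 + 26 − 21 = 12
  between Maple and Willow: 26 + 10 − 23 = 13
  between Willow and Larch: 10 + 17 − 24 = 3
  between Larch and Cedar: 17 + 13 − 22 = 8
  between Cedar and Juniper: 13 + 7 − 19 = 1
Cheapest insertion is between Cedar and Juniper, adding 1.
New total = 109 + 1 = 110.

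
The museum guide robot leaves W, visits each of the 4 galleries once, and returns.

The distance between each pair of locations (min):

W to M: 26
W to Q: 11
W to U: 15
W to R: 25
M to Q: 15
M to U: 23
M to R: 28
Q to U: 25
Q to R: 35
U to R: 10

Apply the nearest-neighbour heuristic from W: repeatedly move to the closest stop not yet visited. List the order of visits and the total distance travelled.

Total distance 84 min via the nearest-neighbour route W → Q → M → U → R → W.

From W: distances to unvisited — Q=11, U=15, R=25, M=26. Nearest is Q (11).
From Q: distances to unvisited — M=15, U=25, R=35. Nearest is M (15).
From M: distances to unvisited — U=23, R=28. Nearest is U (23).
From U: distances to unvisited — R=10. Nearest is R (10).
Return R→W: 25.
Total = 11 + 15 + 23 + 10 + 25 = 84.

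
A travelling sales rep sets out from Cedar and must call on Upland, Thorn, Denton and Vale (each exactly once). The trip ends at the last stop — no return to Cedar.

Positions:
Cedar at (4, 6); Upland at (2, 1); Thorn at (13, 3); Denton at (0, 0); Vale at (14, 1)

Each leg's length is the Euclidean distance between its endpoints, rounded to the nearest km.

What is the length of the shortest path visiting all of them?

There are 4! = 24 possible orderings.
Cedar→Upland→Thorn→Denton→Vale: 5+11+13+14 = 43
Cedar→Upland→Thorn→Vale→Denton: 5+11+2+14 = 32
Cedar→Upland→Denton→Thorn→Vale: 5+2+13+2 = 22
Cedar→Upland→Denton→Vale→Thorn: 5+2+14+2 = 23
Cedar→Upland→Vale→Thorn→Denton: 5+12+2+13 = 32
Cedar→Upland→Vale→Denton→Thorn: 5+12+14+13 = 44
Cedar→Thorn→Upland→Denton→Vale: 9+11+2+14 = 36
Cedar→Thorn→Upland→Vale→Denton: 9+11+12+14 = 46
Cedar→Thorn→Denton→Upland→Vale: 9+13+2+12 = 36
Cedar→Thorn→Denton→Vale→Upland: 9+13+14+12 = 48
Cedar→Thorn→Vale→Upland→Denton: 9+2+12+2 = 25
Cedar→Thorn→Vale→Denton→Upland: 9+2+14+2 = 27
Cedar→Denton→Upland→Thorn→Vale: 7+2+11+2 = 22
Cedar→Denton→Upland→Vale→Thorn: 7+2+12+2 = 23
… (10 more)
The minimum is 22.
One shortest path: Cedar → Upland → Denton → Thorn → Vale.

Minimum one-way distance = 22 km.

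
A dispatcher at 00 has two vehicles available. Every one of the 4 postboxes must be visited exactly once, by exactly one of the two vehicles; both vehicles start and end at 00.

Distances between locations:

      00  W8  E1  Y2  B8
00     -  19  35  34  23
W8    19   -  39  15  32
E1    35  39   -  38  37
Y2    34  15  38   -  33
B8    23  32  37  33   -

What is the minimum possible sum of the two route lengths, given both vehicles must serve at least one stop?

Minimum combined distance: 153.

Check every non-empty split of the stops between the two vehicles; for each half take its own optimal tour:
  {W8} + {E1, Y2, B8}: 38 + 129 = 167
  {E1} + {W8, Y2, B8}: 70 + 90 = 160
  {W8, E1} + {Y2, B8}: 93 + 90 = 183
  {Y2} + {W8, E1, B8}: 68 + 118 = 186
  {W8, Y2} + {E1, B8}: 68 + 95 = 163
  {E1, Y2} + {W8, B8}: 107 + 74 = 181
  … (7 splits in total)
  {W8, E1, Y2} + {B8}: 107 + 46 = 153  ← best
Best: vehicle 1 00 → W8 → Y2 → E1 → 00 = 107; vehicle 2 00 → B8 → 00 = 46; combined 153.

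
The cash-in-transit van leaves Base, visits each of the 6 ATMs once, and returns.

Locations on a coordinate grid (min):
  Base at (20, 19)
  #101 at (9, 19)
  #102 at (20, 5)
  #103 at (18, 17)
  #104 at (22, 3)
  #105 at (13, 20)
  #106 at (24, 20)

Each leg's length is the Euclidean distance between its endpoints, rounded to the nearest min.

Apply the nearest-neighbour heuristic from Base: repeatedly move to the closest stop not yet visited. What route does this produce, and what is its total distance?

63 min along Base → #103 → #105 → #101 → #106 → #102 → #104 → Base.

At Base the remaining stops are #103 3, #106 4, #105 7, #101 11, #102 14, #104 16; go to #103.
At #103 the remaining stops are #105 6, #106 7, #101 9, #102 12, #104 15; go to #105.
At #105 the remaining stops are #101 4, #106 11, #102 17, #104 19; go to #101.
At #101 the remaining stops are #106 15, #102 18, #104 21; go to #106.
At #106 the remaining stops are #102 16, #104 17; go to #102.
At #102 the remaining stops are #104 3; go to #104.
Return #104→Base: 16.
Total = 3 + 6 + 4 + 15 + 16 + 3 + 16 = 63.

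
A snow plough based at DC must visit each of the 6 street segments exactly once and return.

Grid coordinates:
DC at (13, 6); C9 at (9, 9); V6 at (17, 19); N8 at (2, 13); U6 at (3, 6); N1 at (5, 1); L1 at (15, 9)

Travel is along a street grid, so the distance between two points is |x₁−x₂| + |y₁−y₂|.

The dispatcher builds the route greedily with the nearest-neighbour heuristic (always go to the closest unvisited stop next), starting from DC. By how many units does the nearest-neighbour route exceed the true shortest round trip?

The nearest-neighbour route is 8 longer than optimal.

From DC: L1=5, C9=7, U6=10, N1=13, V6=17, N8=18 → choose L1 (5).
From L1: C9=6, V6=12, U6=15, N8=17, N1=18 → choose C9 (6).
From C9: U6=9, N8=11, N1=12, V6=18 → choose U6 (9).
From U6: N1=7, N8=8, V6=27 → choose N1 (7).
From N1: N8=15, V6=30 → choose N8 (15).
From N8: V6=21 → choose V6 (21).
NN route DC → L1 → C9 → U6 → N1 → N8 → V6 → DC costs 80.
Optimal: DC → C9 → N1 → U6 → N8 → V6 → L1 → DC costs 72 (by enumerating all 360 distinct tours).
Excess = 80 − 72 = 8.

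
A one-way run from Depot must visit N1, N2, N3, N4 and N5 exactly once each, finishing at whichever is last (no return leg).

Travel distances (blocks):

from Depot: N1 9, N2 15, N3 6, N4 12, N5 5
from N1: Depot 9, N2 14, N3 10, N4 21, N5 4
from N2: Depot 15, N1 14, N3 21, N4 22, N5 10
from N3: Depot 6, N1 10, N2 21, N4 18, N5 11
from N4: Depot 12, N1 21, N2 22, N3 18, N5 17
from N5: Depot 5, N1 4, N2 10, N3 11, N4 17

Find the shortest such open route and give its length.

52 blocks — the minimum one-way total.

There are 5! = 120 possible orderings.
Depot → N1 → N2 → N3 → N4 → N5: 9+14+21+18+17 = 79
Depot → N1 → N2 → N3 → N5 → N4: 9+14+21+11+17 = 72
Depot → N1 → N2 → N4 → N3 → N5: 9+14+22+18+11 = 74
Depot → N1 → N2 → N4 → N5 → N3: 9+14+22+17+11 = 73
Depot → N1 → N2 → N5 → N3 → N4: 9+14+10+11+18 = 62
Depot → N1 → N2 → N5 → N4 → N3: 9+14+10+17+18 = 68
Depot → N1 → N3 → N2 → N4 → N5: 9+10+21+22+17 = 79
Depot → N1 → N3 → N2 → N5 → N4: 9+10+21+10+17 = 67
Depot → N1 → N3 → N4 → N2 → N5: 9+10+18+22+10 = 69
Depot → N1 → N3 → N4 → N5 → N2: 9+10+18+17+10 = 64
Depot → N1 → N3 → N5 → N2 → N4: 9+10+11+10+22 = 62
Depot → N1 → N3 → N5 → N4 → N2: 9+10+11+17+22 = 69
Depot → N1 → N4 → N2 → N3 → N5: 9+21+22+21+11 = 84
Depot → N1 → N4 → N2 → N5 → N3: 9+21+22+10+11 = 73
… (106 more)
Depot → N3 → N1 → N5 → N2 → N4: 6+10+4+10+22 = 52  ← best
The minimum is 52.
One shortest path: Depot → N3 → N1 → N5 → N2 → N4.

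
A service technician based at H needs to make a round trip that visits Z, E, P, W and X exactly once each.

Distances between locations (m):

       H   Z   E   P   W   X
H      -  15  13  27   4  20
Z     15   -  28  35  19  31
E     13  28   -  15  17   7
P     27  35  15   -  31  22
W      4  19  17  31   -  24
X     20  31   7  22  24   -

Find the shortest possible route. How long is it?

There are 60 distinct closed tours to check (reversals are equivalent).
H→Z→E→P→W→X→H: 15+28+15+31+24+20 = 133
H→Z→E→P→X→W→H: 15+28+15+22+24+4 = 108
H→Z→E→W→P→X→H: 15+28+17+31+22+20 = 133
H→Z→E→W→X→P→H: 15+28+17+24+22+27 = 133
H→Z→E→X→P→W→H: 15+28+7+22+31+4 = 107
H→Z→E→X→W→P→H: 15+28+7+24+31+27 = 132
H→Z→P→E→W→X→H: 15+35+15+17+24+20 = 126
H→Z→P→E→X→W→H: 15+35+15+7+24+4 = 100
H→Z→P→W→E→X→H: 15+35+31+17+7+20 = 125
H→Z→P→W→X→E→H: 15+35+31+24+7+13 = 125
H→Z→P→X→E→W→H: 15+35+22+7+17+4 = 100
H→Z→P→X→W→E→H: 15+35+22+24+17+13 = 126
H→Z→W→E→P→X→H: 15+19+17+15+22+20 = 108
H→Z→W→E→X→P→H: 15+19+17+7+22+27 = 107
… (46 more)
The minimum is 100.
One optimal route: H → Z → P → E → X → W → H (or its reverse).

Shortest round trip = 100 m.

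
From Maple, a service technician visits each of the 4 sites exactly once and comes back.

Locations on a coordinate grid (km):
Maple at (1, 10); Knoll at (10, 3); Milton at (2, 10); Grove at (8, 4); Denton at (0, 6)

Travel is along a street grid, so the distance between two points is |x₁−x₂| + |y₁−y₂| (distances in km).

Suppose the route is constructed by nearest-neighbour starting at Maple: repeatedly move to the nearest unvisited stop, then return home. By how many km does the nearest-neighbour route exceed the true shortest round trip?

The nearest-neighbour route is 2 km longer than optimal.

Maple: Milton=1, Denton=5, Grove=13, Knoll=16 ⇒ Milton
Milton: Denton=6, Grove=12, Knoll=15 ⇒ Denton
Denton: Grove=10, Knoll=13 ⇒ Grove
Grove: Knoll=3 ⇒ Knoll
NN route Maple → Milton → Denton → Grove → Knoll → Maple costs 36.
Optimal: Maple → Milton → Knoll → Grove → Denton → Maple costs 34 (by enumerating all 12 distinct tours).
Excess = 36 − 34 = 2.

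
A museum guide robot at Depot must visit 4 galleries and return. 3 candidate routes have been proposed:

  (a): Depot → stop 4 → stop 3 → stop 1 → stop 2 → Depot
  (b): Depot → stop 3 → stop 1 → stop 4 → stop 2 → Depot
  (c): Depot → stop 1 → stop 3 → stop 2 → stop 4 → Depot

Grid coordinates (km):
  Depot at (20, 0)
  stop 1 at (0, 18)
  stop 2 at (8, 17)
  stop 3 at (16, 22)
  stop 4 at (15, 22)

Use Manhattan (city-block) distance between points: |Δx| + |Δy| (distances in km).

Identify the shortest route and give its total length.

Shortest is (a), total 86 km.

(a): 27 + 1 + 20 + 9 + 29 = 86
(b): 26 + 20 + 19 + 12 + 29 = 106
(c): 38 + 20 + 13 + 12 + 27 = 110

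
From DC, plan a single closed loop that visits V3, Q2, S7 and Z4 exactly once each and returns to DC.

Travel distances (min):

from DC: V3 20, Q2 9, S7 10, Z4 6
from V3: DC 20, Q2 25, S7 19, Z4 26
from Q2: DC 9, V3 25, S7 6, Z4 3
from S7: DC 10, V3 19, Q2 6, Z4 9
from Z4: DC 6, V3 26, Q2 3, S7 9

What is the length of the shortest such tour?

DC-V3-Q2-S7-Z4-DC: 20+25+6+9+6 = 66
DC-V3-Q2-Z4-S7-DC: 20+25+3+9+10 = 67
DC-V3-S7-Q2-Z4-DC: 20+19+6+3+6 = 54
DC-V3-S7-Z4-Q2-DC: 20+19+9+3+9 = 60
DC-V3-Z4-Q2-S7-DC: 20+26+3+6+10 = 65
DC-V3-Z4-S7-Q2-DC: 20+26+9+6+9 = 70
DC-Q2-V3-S7-Z4-DC: 9+25+19+9+6 = 68
DC-Q2-V3-Z4-S7-DC: 9+25+26+9+10 = 79
DC-Q2-S7-V3-Z4-DC: 9+6+19+26+6 = 66
DC-Q2-Z4-V3-S7-DC: 9+3+26+19+10 = 67
DC-S7-V3-Q2-Z4-DC: 10+19+25+3+6 = 63
DC-S7-Q2-V3-Z4-DC: 10+6+25+26+6 = 73
The minimum is 54.
One optimal route: DC → V3 → S7 → Q2 → Z4 → DC (or its reverse).

Minimum total distance: 54 min.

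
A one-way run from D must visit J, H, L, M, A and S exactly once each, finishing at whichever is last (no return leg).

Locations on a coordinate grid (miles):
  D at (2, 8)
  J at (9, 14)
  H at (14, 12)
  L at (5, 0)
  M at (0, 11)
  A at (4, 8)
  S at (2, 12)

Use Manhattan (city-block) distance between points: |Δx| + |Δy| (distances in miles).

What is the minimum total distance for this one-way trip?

There are 6! = 720 possible orderings.
D→J→H→L→M→A→S: 13+7+21+16+7+6 = 70
D→J→H→L→M→S→A: 13+7+21+16+3+6 = 66
D→J→H→L→A→M→S: 13+7+21+9+7+3 = 60
D→J→H→L→A→S→M: 13+7+21+9+6+3 = 59
D→J→H→L→S→M→A: 13+7+21+15+3+7 = 66
D→J→H→L→S→A→M: 13+7+21+15+6+7 = 69
D→J→H→M→L→A→S: 13+7+15+16+9+6 = 66
D→J→H→M→L→S→A: 13+7+15+16+15+6 = 72
… (712 more)
D→L→A→M→S→J→H: 11+9+7+3+9+7 = 46  ← best
The minimum is 46.
One shortest path: D → L → A → M → S → J → H.

Minimum one-way distance = 46 miles.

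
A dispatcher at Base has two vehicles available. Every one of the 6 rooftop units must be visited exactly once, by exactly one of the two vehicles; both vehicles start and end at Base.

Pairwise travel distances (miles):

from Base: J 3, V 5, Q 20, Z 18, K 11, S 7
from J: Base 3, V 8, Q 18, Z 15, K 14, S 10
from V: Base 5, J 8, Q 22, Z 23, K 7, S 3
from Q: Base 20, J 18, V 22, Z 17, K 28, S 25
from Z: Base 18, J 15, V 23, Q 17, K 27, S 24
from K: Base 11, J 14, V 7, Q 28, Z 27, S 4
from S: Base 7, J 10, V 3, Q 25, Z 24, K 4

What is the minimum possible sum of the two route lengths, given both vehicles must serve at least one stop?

Check every non-empty split of the stops between the two vehicles; for each half take its own optimal tour:
  {J} + {V, Q, Z, K, S}: 6 + 75 = 81
  {V} + {J, Q, Z, K, S}: 10 + 74 = 84
  {J, V} + {Q, Z, K, S}: 16 + 74 = 90
  {Q} + {J, V, Z, K, S}: 40 + 57 = 97
  {J, Q} + {V, Z, K, S}: 41 + 57 = 98
  {V, Q} + {J, Z, K, S}: 47 + 56 = 103
  … (31 splits in total)
  {J, Q, Z} + {V, K, S}: 55 + 23 = 78  ← best
Best: vehicle 1 Base → J → Z → Q → Base = 55; vehicle 2 Base → V → K → S → Base = 23; combined 78.

78 miles — the smallest possible combined total.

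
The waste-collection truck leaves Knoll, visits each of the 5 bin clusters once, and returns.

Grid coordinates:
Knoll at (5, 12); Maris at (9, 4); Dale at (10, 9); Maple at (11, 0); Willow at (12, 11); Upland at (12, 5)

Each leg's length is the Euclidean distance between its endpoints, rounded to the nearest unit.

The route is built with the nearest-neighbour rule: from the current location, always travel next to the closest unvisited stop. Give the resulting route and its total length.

Total distance 35 via the nearest-neighbour route Knoll → Dale → Willow → Upland → Maris → Maple → Knoll.

From Knoll: distances to unvisited — Dale=6, Willow=7, Maris=9, Upland=10, Maple=13. Nearest is Dale (6).
From Dale: distances to unvisited — Willow=3, Upland=4, Maris=5, Maple=9. Nearest is Willow (3).
From Willow: distances to unvisited — Upland=6, Maris=8, Maple=11. Nearest is Upland (6).
From Upland: distances to unvisited — Maris=3, Maple=5. Nearest is Maris (3).
From Maris: distances to unvisited — Maple=4. Nearest is Maple (4).
Return Maple→Knoll: 13.
Total = 6 + 3 + 6 + 3 + 4 + 13 = 35.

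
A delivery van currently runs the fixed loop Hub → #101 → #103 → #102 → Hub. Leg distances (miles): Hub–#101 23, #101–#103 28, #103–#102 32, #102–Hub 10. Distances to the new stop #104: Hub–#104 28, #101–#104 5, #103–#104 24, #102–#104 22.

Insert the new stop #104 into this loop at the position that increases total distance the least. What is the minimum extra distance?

+1 miles — insert #104 between #101 and #103.

Insertion cost between consecutive stops i–j is d(i,#104) + d(#104,j) − d(i,j):
  between Hub and #101: 28 + 5 − 23 = 10
  between #101 and #103: 5 + 24 − 28 = 1
  between #103 and #102: 24 + 22 − 32 = 14
  between #102 and Hub: 22 + 28 − 10 = 40
Cheapest insertion is between #101 and #103, adding 1.
New total = 93 + 1 = 94.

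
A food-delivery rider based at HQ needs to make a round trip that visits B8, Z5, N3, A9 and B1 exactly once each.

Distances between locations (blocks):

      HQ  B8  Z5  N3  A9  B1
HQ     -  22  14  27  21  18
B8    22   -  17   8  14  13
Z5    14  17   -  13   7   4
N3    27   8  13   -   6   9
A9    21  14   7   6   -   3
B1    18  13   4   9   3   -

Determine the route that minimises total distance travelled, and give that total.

Minimum total distance: 57 blocks.

There are 60 distinct closed tours to check (reversals are equivalent).
HQ→B8→Z5→N3→A9→B1→HQ: 22+17+13+6+3+18 = 79
HQ→B8→Z5→N3→B1→A9→HQ: 22+17+13+9+3+21 = 85
HQ→B8→Z5→A9→N3→B1→HQ: 22+17+7+6+9+18 = 79
HQ→B8→Z5→A9→B1→N3→HQ: 22+17+7+3+9+27 = 85
HQ→B8→Z5→B1→N3→A9→HQ: 22+17+4+9+6+21 = 79
HQ→B8→Z5→B1→A9→N3→HQ: 22+17+4+3+6+27 = 79
HQ→B8→N3→Z5→A9→B1→HQ: 22+8+13+7+3+18 = 71
HQ→B8→N3→Z5→B1→A9→HQ: 22+8+13+4+3+21 = 71
HQ→B8→N3→A9→Z5→B1→HQ: 22+8+6+7+4+18 = 65
HQ→B8→N3→A9→B1→Z5→HQ: 22+8+6+3+4+14 = 57
HQ→B8→N3→B1→Z5→A9→HQ: 22+8+9+4+7+21 = 71
HQ→B8→N3→B1→A9→Z5→HQ: 22+8+9+3+7+14 = 63
HQ→B8→A9→Z5→N3→B1→HQ: 22+14+7+13+9+18 = 83
HQ→B8→A9→Z5→B1→N3→HQ: 22+14+7+4+9+27 = 83
… (46 more)
The minimum is 57.
One optimal route: HQ → B8 → N3 → A9 → B1 → Z5 → HQ (or its reverse).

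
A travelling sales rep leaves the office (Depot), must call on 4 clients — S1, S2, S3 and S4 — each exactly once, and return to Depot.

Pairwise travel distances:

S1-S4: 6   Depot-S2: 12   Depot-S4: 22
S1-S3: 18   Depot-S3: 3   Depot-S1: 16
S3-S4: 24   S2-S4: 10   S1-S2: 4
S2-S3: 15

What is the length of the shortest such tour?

49 — the shortest possible round trip.

Depot - S1 - S2 - S3 - S4 - Depot: 16+4+15+24+22 = 81
Depot - S1 - S2 - S4 - S3 - Depot: 16+4+10+24+3 = 57
Depot - S1 - S3 - S2 - S4 - Depot: 16+18+15+10+22 = 81
Depot - S1 - S3 - S4 - S2 - Depot: 16+18+24+10+12 = 80
Depot - S1 - S4 - S2 - S3 - Depot: 16+6+10+15+3 = 50
Depot - S1 - S4 - S3 - S2 - Depot: 16+6+24+15+12 = 73
Depot - S2 - S1 - S3 - S4 - Depot: 12+4+18+24+22 = 80
Depot - S2 - S1 - S4 - S3 - Depot: 12+4+6+24+3 = 49
Depot - S2 - S3 - S1 - S4 - Depot: 12+15+18+6+22 = 73
Depot - S2 - S4 - S1 - S3 - Depot: 12+10+6+18+3 = 49
Depot - S3 - S1 - S2 - S4 - Depot: 3+18+4+10+22 = 57
Depot - S3 - S2 - S1 - S4 - Depot: 3+15+4+6+22 = 50
The minimum is 49.
One optimal route: Depot → S2 → S1 → S4 → S3 → Depot (or its reverse).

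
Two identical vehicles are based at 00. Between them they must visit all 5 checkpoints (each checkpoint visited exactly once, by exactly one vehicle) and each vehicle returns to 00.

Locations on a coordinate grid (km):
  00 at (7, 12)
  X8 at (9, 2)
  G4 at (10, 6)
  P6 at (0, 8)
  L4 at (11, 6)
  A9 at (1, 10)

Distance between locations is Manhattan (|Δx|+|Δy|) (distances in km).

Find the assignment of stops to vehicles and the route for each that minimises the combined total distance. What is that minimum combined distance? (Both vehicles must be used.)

Try each way of splitting the stops between the two vehicles (each non-empty) and, for each split, find the best tour for each vehicle:
  {X8} + {G4, P6, L4, A9}: 24 + 34 = 58
  {G4} + {X8, P6, L4, A9}: 18 + 42 = 60
  {X8, G4} + {P6, L4, A9}: 26 + 34 = 60
  {P6} + {X8, G4, L4, A9}: 22 + 40 = 62
  {X8, P6} + {G4, L4, A9}: 38 + 32 = 70
  {G4, P6} + {X8, L4, A9}: 32 + 40 = 72
  … (15 splits in total)
  {X8, G4, L4} + {P6, A9}: 28 + 22 = 50  ← best
Best: vehicle 1 00 → X8 → G4 → L4 → 00 = 28; vehicle 2 00 → P6 → A9 → 00 = 22; combined 50.

Minimum combined distance: 50 km.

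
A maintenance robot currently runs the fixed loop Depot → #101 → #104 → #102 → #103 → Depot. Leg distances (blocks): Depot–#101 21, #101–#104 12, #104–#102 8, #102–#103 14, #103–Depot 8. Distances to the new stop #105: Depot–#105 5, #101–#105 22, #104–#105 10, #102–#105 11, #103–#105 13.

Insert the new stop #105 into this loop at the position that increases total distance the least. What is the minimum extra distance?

Adding 6 blocks by placing #105 on the Depot–#101 leg.

Insertion cost between consecutive stops i–j is d(i,#105) + d(#105,j) − d(i,j):
  between Depot and #101: 5 + 22 − 21 = 6
  between #101 and #104: 22 + 10 − 12 = 20
  between #104 and #102: 10 + 11 − 8 = 13
  between #102 and #103: 11 + 13 − 14 = 10
  between #103 and Depot: 13 + 5 − 8 = 10
Cheapest insertion is between Depot and #101, adding 6.
New total = 63 + 6 = 69.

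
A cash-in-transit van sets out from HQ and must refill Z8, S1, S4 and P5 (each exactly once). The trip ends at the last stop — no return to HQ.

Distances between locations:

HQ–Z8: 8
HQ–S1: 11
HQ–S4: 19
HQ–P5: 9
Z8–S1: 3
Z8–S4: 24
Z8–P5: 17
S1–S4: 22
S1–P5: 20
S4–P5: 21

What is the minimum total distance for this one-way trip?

Shortest open route: 51.

There are 4! = 24 possible orderings.
HQ → Z8 → S1 → S4 → P5: 8+3+22+21 = 54
HQ → Z8 → S1 → P5 → S4: 8+3+20+21 = 52
HQ → Z8 → S4 → S1 → P5: 8+24+22+20 = 74
HQ → Z8 → S4 → P5 → S1: 8+24+21+20 = 73
HQ → Z8 → P5 → S1 → S4: 8+17+20+22 = 67
HQ → Z8 → P5 → S4 → S1: 8+17+21+22 = 68
HQ → S1 → Z8 → S4 → P5: 11+3+24+21 = 59
HQ → S1 → Z8 → P5 → S4: 11+3+17+21 = 52
HQ → S1 → S4 → Z8 → P5: 11+22+24+17 = 74
HQ → S1 → S4 → P5 → Z8: 11+22+21+17 = 71
HQ → S1 → P5 → Z8 → S4: 11+20+17+24 = 72
HQ → S1 → P5 → S4 → Z8: 11+20+21+24 = 76
HQ → S4 → Z8 → S1 → P5: 19+24+3+20 = 66
HQ → S4 → Z8 → P5 → S1: 19+24+17+20 = 80
… (10 more)
HQ → P5 → Z8 → S1 → S4: 9+17+3+22 = 51  ← best
The minimum is 51.
One shortest path: HQ → P5 → Z8 → S1 → S4.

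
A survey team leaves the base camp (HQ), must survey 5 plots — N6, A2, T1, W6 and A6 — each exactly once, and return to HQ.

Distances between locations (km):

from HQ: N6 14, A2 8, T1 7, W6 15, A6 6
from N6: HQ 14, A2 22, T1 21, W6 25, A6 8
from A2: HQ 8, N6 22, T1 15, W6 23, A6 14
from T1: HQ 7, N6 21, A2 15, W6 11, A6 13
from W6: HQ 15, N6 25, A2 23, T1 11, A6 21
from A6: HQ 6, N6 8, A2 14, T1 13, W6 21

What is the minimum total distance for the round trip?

Shortest round trip = 73 km.

HQ→N6→A2→T1→W6→A6→HQ: 14+22+15+11+21+6 = 89
HQ→N6→A2→T1→A6→W6→HQ: 14+22+15+13+21+15 = 100
HQ→N6→A2→W6→T1→A6→HQ: 14+22+23+11+13+6 = 89
HQ→N6→A2→W6→A6→T1→HQ: 14+22+23+21+13+7 = 100
HQ→N6→A2→A6→T1→W6→HQ: 14+22+14+13+11+15 = 89
HQ→N6→A2→A6→W6→T1→HQ: 14+22+14+21+11+7 = 89
HQ→N6→T1→A2→W6→A6→HQ: 14+21+15+23+21+6 = 100
HQ→N6→T1→A2→A6→W6→HQ: 14+21+15+14+21+15 = 100
HQ→N6→T1→W6→A2→A6→HQ: 14+21+11+23+14+6 = 89
HQ→N6→T1→W6→A6→A2→HQ: 14+21+11+21+14+8 = 89
HQ→N6→T1→A6→A2→W6→HQ: 14+21+13+14+23+15 = 100
HQ→N6→T1→A6→W6→A2→HQ: 14+21+13+21+23+8 = 100
HQ→N6→W6→A2→T1→A6→HQ: 14+25+23+15+13+6 = 96
HQ→N6→W6→A2→A6→T1→HQ: 14+25+23+14+13+7 = 96
… (46 more)
HQ→A2→T1→W6→N6→A6→HQ: 8+15+11+25+8+6 = 73  ← best
The minimum is 73.
One optimal route: HQ → A2 → T1 → W6 → N6 → A6 → HQ (or its reverse).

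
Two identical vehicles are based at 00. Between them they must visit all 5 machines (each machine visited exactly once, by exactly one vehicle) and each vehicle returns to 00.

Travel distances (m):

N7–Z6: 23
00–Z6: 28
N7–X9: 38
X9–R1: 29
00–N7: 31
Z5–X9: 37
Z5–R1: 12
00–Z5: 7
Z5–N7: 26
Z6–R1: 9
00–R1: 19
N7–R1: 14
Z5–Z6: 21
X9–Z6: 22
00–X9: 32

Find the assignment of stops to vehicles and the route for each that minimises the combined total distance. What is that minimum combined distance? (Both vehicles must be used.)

Check every non-empty split of the stops between the two vehicles; for each half take its own optimal tour:
  {Z5} + {N7, X9, Z6, R1}: 14 + 108 = 122
  {N7} + {Z5, X9, Z6, R1}: 62 + 82 = 144
  {Z5, N7} + {X9, Z6, R1}: 64 + 82 = 146
  {X9} + {Z5, N7, Z6, R1}: 64 + 82 = 146
  {Z5, X9} + {N7, Z6, R1}: 76 + 82 = 158
  {N7, X9} + {Z5, Z6, R1}: 101 + 56 = 157
  … (15 splits in total)
Best: vehicle 1 00 → Z5 → 00 = 14; vehicle 2 00 → N7 → R1 → Z6 → X9 → 00 = 108; combined 122.

Minimum combined distance: 122 m.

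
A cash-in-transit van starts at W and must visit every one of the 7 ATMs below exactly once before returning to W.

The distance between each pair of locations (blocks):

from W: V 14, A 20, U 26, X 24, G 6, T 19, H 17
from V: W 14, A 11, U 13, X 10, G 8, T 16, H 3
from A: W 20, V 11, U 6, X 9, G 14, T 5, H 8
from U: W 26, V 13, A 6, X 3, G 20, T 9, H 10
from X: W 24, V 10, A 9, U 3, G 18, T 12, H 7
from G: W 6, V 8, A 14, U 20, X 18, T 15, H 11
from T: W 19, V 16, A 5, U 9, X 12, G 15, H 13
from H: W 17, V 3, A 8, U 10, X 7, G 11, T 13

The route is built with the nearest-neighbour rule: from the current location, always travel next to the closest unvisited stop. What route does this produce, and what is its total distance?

At W the remaining stops are G 6, V 14, H 17, T 19, A 20, X 24, U 26; go to G.
At G the remaining stops are V 8, H 11, A 14, T 15, X 18, U 20; go to V.
At V the remaining stops are H 3, X 10, A 11, U 13, T 16; go to H.
At H the remaining stops are X 7, A 8, U 10, T 13; go to X.
At X the remaining stops are U 3, A 9, T 12; go to U.
At U the remaining stops are A 6, T 9; go to A.
At A the remaining stops are T 5; go to T.
Return T→W: 19.
Total = 6 + 8 + 3 + 7 + 3 + 6 + 5 + 19 = 57.

Total distance 57 blocks via the nearest-neighbour route W → G → V → H → X → U → A → T → W.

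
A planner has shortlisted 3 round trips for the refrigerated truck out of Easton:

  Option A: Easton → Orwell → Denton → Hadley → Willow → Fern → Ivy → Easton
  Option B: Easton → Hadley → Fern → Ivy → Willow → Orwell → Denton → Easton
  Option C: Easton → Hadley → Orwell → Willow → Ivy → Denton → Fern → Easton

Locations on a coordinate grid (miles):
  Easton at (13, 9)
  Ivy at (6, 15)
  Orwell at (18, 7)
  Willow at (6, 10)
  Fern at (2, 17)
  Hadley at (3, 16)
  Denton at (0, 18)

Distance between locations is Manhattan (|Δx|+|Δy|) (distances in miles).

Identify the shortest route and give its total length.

Option A: 7 + 29 + 5 + 9 + 11 + 6 + 13 = 80
Option B: 17 + 2 + 6 + 5 + 15 + 29 + 22 = 96
Option C: 17 + 24 + 15 + 5 + 9 + 3 + 19 = 92

80 miles — Option A is the shortest.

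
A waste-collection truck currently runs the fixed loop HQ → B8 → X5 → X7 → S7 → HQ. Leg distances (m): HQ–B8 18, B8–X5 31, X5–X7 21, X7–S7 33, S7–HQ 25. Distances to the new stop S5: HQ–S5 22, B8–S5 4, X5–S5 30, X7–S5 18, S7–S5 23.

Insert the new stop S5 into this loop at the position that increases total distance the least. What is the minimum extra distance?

Insertion cost between consecutive stops i–j is d(i,S5) + d(S5,j) − d(i,j):
  between HQ and B8: 22 + 4 − 18 = 8
  between B8 and X5: 4 + 30 − 31 = 3
  between X5 and X7: 30 + 18 − 21 = 27
  between X7 and S7: 18 + 23 − 33 = 8
  between S7 and HQ: 23 + 22 − 25 = 20
Cheapest insertion is between B8 and X5, adding 3.
New total = 128 + 3 = 131.

Adding 3 m by placing S5 on the B8–X5 leg.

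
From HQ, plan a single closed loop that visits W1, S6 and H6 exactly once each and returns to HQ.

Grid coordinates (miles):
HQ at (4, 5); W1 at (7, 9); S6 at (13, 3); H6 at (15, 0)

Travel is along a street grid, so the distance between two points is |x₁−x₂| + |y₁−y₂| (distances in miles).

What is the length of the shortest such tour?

HQ-W1-S6-H6-HQ: 7+12+5+16 = 40
HQ-W1-H6-S6-HQ: 7+17+5+11 = 40
HQ-S6-W1-H6-HQ: 11+12+17+16 = 56
The minimum is 40.
One optimal route: HQ → W1 → S6 → H6 → HQ (or its reverse).

Shortest round trip = 40 miles.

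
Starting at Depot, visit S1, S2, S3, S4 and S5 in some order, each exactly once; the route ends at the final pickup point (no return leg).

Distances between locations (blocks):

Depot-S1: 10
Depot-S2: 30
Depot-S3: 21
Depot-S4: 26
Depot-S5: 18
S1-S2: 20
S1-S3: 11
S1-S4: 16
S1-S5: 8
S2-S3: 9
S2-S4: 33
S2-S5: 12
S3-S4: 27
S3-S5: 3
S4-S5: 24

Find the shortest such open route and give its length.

There are 5! = 120 possible orderings.
Depot→S1→S2→S3→S4→S5: 10+20+9+27+24 = 90
Depot→S1→S2→S3→S5→S4: 10+20+9+3+24 = 66
Depot→S1→S2→S4→S3→S5: 10+20+33+27+3 = 93
Depot→S1→S2→S4→S5→S3: 10+20+33+24+3 = 90
Depot→S1→S2→S5→S3→S4: 10+20+12+3+27 = 72
Depot→S1→S2→S5→S4→S3: 10+20+12+24+27 = 93
Depot→S1→S3→S2→S4→S5: 10+11+9+33+24 = 87
Depot→S1→S3→S2→S5→S4: 10+11+9+12+24 = 66
Depot→S1→S3→S4→S2→S5: 10+11+27+33+12 = 93
Depot→S1→S3→S4→S5→S2: 10+11+27+24+12 = 84
Depot→S1→S3→S5→S2→S4: 10+11+3+12+33 = 69
Depot→S1→S3→S5→S4→S2: 10+11+3+24+33 = 81
Depot→S1→S4→S2→S3→S5: 10+16+33+9+3 = 71
Depot→S1→S4→S2→S5→S3: 10+16+33+12+3 = 74
… (106 more)
Depot→S1→S4→S5→S3→S2: 10+16+24+3+9 = 62  ← best
The minimum is 62.
One shortest path: Depot → S1 → S4 → S5 → S3 → S2.

62 blocks — the minimum one-way total.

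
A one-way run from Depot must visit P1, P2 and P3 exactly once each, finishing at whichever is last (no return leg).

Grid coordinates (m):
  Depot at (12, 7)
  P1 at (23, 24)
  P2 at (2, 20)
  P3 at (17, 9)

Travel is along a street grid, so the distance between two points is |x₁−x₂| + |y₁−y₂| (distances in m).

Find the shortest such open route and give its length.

53 m — the minimum one-way total.

There are 3! = 6 possible orderings.
Depot→P1→P2→P3: 28+25+26 = 79
Depot→P1→P3→P2: 28+21+26 = 75
Depot→P2→P1→P3: 23+25+21 = 69
Depot→P2→P3→P1: 23+26+21 = 70
Depot→P3→P1→P2: 7+21+25 = 53
Depot→P3→P2→P1: 7+26+25 = 58
The minimum is 53.
One shortest path: Depot → P3 → P1 → P2.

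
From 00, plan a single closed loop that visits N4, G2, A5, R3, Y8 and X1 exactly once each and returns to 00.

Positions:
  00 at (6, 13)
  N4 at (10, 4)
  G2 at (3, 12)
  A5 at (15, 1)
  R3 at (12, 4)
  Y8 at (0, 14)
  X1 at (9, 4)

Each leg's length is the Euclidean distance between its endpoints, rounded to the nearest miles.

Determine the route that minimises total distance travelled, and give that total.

Minimum total distance: 42 miles.

With 6 stops there are 6!/2 = 360 distinct round trips (a route and its reverse cost the same).
00 - N4 - G2 - A5 - R3 - Y8 - X1 - 00: 10+11+16+4+16+13+9 = 79
00 - N4 - G2 - A5 - R3 - X1 - Y8 - 00: 10+11+16+4+3+13+6 = 63
00 - N4 - G2 - A5 - Y8 - R3 - X1 - 00: 10+11+16+20+16+3+9 = 85
00 - N4 - G2 - A5 - Y8 - X1 - R3 - 00: 10+11+16+20+13+3+11 = 84
00 - N4 - G2 - A5 - X1 - R3 - Y8 - 00: 10+11+16+7+3+16+6 = 69
00 - N4 - G2 - A5 - X1 - Y8 - R3 - 00: 10+11+16+7+13+16+11 = 84
00 - N4 - G2 - R3 - A5 - Y8 - X1 - 00: 10+11+12+4+20+13+9 = 79
00 - N4 - G2 - R3 - A5 - X1 - Y8 - 00: 10+11+12+4+7+13+6 = 63
… (352 more)
00 - G2 - Y8 - X1 - N4 - A5 - R3 - 00: 3+4+13+1+6+4+11 = 42  ← best
The minimum is 42.
One optimal route: 00 → G2 → Y8 → X1 → N4 → A5 → R3 → 00 (or its reverse).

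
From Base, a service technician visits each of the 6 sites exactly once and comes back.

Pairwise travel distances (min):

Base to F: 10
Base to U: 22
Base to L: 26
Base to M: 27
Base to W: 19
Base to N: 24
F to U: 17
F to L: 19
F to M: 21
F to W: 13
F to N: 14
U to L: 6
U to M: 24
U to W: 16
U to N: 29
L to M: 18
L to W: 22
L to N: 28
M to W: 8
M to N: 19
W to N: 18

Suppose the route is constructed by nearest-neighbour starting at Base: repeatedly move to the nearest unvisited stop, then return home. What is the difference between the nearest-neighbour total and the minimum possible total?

Base: F=10, W=19, U=22, N=24, L=26, M=27 ⇒ F
F: W=13, N=14, U=17, L=19, M=21 ⇒ W
W: M=8, U=16, N=18, L=22 ⇒ M
M: L=18, N=19, U=24 ⇒ L
L: U=6, N=28 ⇒ U
U: N=29 ⇒ N
NN route Base → F → W → M → L → U → N → Base costs 108.
Optimal: Base → F → N → W → M → L → U → Base costs 96 (by enumerating all 360 distinct tours).
Excess = 108 − 96 = 12.

The nearest-neighbour route is 12 min longer than optimal.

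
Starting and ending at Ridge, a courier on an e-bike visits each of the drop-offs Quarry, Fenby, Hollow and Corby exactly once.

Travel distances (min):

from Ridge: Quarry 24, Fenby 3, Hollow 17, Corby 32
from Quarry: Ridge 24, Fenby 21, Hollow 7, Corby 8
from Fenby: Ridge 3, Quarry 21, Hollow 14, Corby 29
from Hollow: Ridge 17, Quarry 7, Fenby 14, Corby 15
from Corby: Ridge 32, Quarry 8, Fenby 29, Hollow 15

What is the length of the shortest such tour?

With 4 stops there are 4!/2 = 12 distinct round trips (a route and its reverse cost the same).
Ridge → Quarry → Fenby → Hollow → Corby → Ridge: 24+21+14+15+32 = 106
Ridge → Quarry → Fenby → Corby → Hollow → Ridge: 24+21+29+15+17 = 106
Ridge → Quarry → Hollow → Fenby → Corby → Ridge: 24+7+14+29+32 = 106
Ridge → Quarry → Hollow → Corby → Fenby → Ridge: 24+7+15+29+3 = 78
Ridge → Quarry → Corby → Fenby → Hollow → Ridge: 24+8+29+14+17 = 92
Ridge → Quarry → Corby → Hollow → Fenby → Ridge: 24+8+15+14+3 = 64
Ridge → Fenby → Quarry → Hollow → Corby → Ridge: 3+21+7+15+32 = 78
Ridge → Fenby → Quarry → Corby → Hollow → Ridge: 3+21+8+15+17 = 64
Ridge → Fenby → Hollow → Quarry → Corby → Ridge: 3+14+7+8+32 = 64
Ridge → Fenby → Corby → Quarry → Hollow → Ridge: 3+29+8+7+17 = 64
Ridge → Hollow → Quarry → Fenby → Corby → Ridge: 17+7+21+29+32 = 106
Ridge → Hollow → Fenby → Quarry → Corby → Ridge: 17+14+21+8+32 = 92
The minimum is 64.
One optimal route: Ridge → Quarry → Corby → Hollow → Fenby → Ridge (or its reverse).

Shortest round trip = 64 min.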